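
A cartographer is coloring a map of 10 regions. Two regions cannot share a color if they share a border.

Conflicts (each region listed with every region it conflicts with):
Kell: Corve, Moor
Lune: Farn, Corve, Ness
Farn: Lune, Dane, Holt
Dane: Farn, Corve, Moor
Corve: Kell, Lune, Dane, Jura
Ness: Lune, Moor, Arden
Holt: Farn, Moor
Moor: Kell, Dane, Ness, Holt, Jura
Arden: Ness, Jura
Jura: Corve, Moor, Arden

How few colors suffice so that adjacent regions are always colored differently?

The cycle Dane-Farn-Lune-Ness-Moor-Dane has odd length 5, so it cannot be 2-colored; at least 3 colors are needed.
3 colors suffice: color 1 → {Farn, Corve, Moor, Arden}; color 2 → {Kell, Lune, Dane, Holt, Jura}; color 3 → {Ness}. Each listed conflict is separated.

3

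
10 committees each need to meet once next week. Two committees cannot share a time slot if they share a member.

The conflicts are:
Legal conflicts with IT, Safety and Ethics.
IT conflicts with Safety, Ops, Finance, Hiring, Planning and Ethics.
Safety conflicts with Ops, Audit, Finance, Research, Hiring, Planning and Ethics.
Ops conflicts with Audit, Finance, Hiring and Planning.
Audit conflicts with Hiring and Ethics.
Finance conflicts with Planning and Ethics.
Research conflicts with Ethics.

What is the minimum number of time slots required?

IT, Safety, Ops, Finance, Planning are mutually in conflict, so at least 5 time slots are needed.
5 time slots suffice: time slot 1 → {Safety}; time slot 2 → {IT, Audit, Research}; time slot 3 → {Ops, Ethics}; time slot 4 → {Legal, Finance, Hiring}; time slot 5 → {Planning}. Each listed conflict is separated.

5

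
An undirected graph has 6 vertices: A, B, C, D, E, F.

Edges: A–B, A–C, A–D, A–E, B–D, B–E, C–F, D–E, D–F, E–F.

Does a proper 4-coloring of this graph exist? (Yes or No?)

Yes

The chromatic number is 4. A, B, D, E form a clique, so at least 4 colors are needed.
4 colors suffice: A=green, B=yellow, C=red, D=red, E=blue, F=green.
That is already a proper 4-coloring.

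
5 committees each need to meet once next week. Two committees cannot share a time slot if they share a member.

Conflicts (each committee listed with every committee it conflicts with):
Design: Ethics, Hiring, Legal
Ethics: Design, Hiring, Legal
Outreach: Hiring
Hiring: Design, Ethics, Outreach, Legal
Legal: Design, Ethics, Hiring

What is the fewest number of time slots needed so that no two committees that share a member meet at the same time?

Design, Ethics, Hiring, Legal all conflict with each other, so at least 4 time slots are needed.
A valid assignment using 4 time slots: Design=3, Ethics=2, Outreach=2, Hiring=1, Legal=4. No two conflicting committees share a time slot.

4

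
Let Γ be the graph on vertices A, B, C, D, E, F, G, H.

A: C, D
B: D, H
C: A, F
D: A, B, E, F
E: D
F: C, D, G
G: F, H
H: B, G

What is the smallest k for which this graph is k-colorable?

The cycle F-D-B-H-G-F has odd length 5, so it cannot be 2-colored; at least 3 colors are needed.
3 colors suffice: color 1 → {C, D, H}; color 2 → {A, B, E, F}; color 3 → {G}. Every edge joins two different colors.

3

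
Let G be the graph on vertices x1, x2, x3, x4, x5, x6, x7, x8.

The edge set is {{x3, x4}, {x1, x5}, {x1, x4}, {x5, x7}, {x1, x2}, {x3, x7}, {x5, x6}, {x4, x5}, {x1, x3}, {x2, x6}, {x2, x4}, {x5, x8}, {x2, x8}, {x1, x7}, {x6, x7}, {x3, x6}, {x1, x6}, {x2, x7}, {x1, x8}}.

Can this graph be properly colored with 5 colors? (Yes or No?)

Yes

The chromatic number is 4. x1, x5, x6, x7 form a clique, so at least 4 colors are needed.
4 colors suffice: color 1 → {x1}; color 2 → {x2, x3, x5}; color 3 → {x4, x6, x8}; color 4 → {x7}.
Since 5 ≥ 4, a proper 5-coloring certainly exists.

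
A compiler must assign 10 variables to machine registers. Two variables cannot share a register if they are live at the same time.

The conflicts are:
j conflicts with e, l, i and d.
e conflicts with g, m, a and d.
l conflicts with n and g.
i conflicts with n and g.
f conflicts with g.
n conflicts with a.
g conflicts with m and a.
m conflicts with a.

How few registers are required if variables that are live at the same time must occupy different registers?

4

e, g, m, a all conflict with each other, so at least 4 registers are needed.
4 registers suffice: register 1 → {j, n, g}; register 2 → {e, l, i, f}; register 3 → {a, d}; register 4 → {m}. No two conflicting variables share a register.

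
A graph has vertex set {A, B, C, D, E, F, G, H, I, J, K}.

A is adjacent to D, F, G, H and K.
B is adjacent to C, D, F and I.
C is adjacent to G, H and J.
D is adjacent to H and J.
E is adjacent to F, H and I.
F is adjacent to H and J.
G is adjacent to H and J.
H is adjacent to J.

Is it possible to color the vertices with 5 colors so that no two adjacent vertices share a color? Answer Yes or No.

The chromatic number is 4. C, G, H, J are mutually adjacent (a clique of size 4), so at least 4 colors are needed.
4 colors suffice: color 1 → {B, H, K}; color 2 → {A, E, J}; color 3 → {C, D, F, I}; color 4 → {G}.
Since 5 ≥ 4, a proper 5-coloring certainly exists.

Yes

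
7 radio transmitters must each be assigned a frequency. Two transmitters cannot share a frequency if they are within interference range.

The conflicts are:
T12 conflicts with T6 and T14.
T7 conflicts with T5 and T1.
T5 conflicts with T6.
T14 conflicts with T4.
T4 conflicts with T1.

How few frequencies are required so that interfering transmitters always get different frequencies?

3

The cycle T14-T12-T6-T5-T7-T1-T4-T14 has odd length 7, so it cannot be 2-colored; at least 3 frequencies are needed.
3 frequencies suffice: frequency 1 → {T12, T5, T4}; frequency 2 → {T6, T14, T1}; frequency 3 → {T7}. No two conflicting transmitters share a frequency.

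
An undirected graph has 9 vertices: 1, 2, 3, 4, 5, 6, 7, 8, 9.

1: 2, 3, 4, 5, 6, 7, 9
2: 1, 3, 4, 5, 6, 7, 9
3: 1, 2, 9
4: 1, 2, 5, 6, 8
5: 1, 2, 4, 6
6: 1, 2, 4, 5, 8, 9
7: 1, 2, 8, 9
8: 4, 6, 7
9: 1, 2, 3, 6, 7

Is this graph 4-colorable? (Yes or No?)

1, 2, 4, 5, 6 are mutually adjacent (a clique of size 5), so at least 5 colors are needed.
So 4 colors are not enough.

No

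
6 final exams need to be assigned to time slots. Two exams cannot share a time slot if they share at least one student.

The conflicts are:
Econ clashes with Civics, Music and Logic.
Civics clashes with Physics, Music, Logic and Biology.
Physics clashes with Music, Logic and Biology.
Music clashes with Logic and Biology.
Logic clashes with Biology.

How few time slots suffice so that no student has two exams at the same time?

Civics, Physics, Music, Logic, Biology are mutually in conflict, so at least 5 time slots are needed.
5 time slots suffice: time slot 1 → {Logic}; time slot 2 → {Music}; time slot 3 → {Civics}; time slot 4 → {Econ, Biology}; time slot 5 → {Physics}. Each listed conflict is separated.

5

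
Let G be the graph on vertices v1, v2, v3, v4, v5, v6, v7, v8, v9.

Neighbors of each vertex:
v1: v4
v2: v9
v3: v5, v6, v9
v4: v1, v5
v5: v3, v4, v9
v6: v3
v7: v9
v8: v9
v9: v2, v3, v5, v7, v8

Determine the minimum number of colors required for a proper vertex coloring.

3

v3, v5, v9 form a triangle, so at least 3 colors are needed.
3 colors suffice: color 1 → {v4, v6, v9}; color 2 → {v1, v2, v5, v7, v8}; color 3 → {v3}. Each edge has distinct colors on its endpoints.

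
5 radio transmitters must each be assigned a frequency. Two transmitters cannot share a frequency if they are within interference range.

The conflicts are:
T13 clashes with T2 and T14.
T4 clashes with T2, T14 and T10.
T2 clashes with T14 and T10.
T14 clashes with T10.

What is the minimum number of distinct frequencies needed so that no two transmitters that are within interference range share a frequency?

4

T4, T2, T14, T10 all conflict with each other, so at least 4 frequencies are needed.
4 frequencies suffice: T13=3, T4=3, T2=2, T14=1, T10=4. Every pair that conflicts lands in different frequencies.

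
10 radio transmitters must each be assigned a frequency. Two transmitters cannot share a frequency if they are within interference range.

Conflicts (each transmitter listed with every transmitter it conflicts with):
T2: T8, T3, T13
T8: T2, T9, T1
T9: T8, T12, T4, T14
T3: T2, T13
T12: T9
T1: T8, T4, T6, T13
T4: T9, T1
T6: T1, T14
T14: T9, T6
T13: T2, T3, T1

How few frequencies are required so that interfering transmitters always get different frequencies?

3

T2, T3, T13 all conflict with each other, so at least 3 frequencies are needed.
3 frequencies suffice: T2=1, T8=2, T9=1, T3=3, T12=2, T1=1, T4=2, T6=2, T14=3, T13=2. Each listed conflict is separated.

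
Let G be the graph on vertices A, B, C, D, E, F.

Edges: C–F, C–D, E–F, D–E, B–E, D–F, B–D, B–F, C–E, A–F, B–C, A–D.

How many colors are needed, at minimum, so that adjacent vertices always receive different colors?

5

B, C, D, E, F are mutually adjacent (a clique of size 5), so at least 5 colors are needed.
One proper 5-coloring: A=3, B=3, C=4, D=1, E=5, F=2. No two adjacent vertices share a color.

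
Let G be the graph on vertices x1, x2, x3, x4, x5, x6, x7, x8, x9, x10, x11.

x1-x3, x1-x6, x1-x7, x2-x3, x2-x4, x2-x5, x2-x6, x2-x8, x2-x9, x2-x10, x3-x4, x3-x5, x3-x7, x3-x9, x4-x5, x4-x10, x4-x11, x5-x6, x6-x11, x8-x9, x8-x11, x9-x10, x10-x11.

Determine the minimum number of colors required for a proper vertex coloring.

x2, x3, x4, x5 are mutually adjacent (a clique of size 4), so at least 4 colors are needed.
4 colors suffice: x1=1, x2=1, x3=2, x4=3, x5=4, x6=2, x7=3, x8=2, x9=3, x10=2, x11=1. No two adjacent vertices share a color.

4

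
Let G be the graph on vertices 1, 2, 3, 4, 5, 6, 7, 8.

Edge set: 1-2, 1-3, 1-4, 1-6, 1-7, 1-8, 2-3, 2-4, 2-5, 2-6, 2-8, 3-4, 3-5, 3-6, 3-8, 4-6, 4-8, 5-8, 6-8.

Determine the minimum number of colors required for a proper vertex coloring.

6

1, 2, 3, 4, 6, 8 are pairwise adjacent (a clique of size 6), so at least 6 colors are needed.
6 colors suffice: color red → {1, 5}; color blue → {7, 8}; color green → {3}; color yellow → {2}; color purple → {4}; color orange → {6}. No two adjacent vertices share a color.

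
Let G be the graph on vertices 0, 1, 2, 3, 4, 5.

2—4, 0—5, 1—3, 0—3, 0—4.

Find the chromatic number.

1 and 3 are adjacent, so at least 2 colors are needed.
One proper 2-coloring: 0=red, 1=red, 2=red, 3=blue, 4=blue, 5=blue. Each edge has distinct colors on its endpoints.

2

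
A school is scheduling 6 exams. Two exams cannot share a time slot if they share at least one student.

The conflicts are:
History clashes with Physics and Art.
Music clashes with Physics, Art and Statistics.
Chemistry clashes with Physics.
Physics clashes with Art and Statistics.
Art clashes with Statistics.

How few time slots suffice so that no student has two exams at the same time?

4

Music, Physics, Art, Statistics are mutually in conflict, so at least 4 time slots are needed.
4 time slots suffice: time slot 1 → {Physics}; time slot 2 → {Chemistry, Art}; time slot 3 → {History, Music}; time slot 4 → {Statistics}. No two conflicting exams share a time slot.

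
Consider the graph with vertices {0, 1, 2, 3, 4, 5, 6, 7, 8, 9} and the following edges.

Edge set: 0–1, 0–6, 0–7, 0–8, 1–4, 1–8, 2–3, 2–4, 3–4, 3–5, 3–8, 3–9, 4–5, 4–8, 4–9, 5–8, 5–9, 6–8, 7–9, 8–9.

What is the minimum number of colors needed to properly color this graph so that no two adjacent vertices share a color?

3, 4, 5, 8, 9 are mutually adjacent (a clique of size 5), so at least 5 colors are needed.
5 colors suffice: color a → {2, 7, 8}; color b → {0, 4}; color c → {1, 6, 9}; color d → {3}; color e → {5}. Every edge joins two different colors.

5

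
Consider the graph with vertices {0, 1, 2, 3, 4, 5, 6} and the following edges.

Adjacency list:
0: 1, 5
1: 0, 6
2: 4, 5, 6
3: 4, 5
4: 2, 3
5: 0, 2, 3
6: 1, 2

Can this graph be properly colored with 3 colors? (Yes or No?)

Yes

The chromatic number is 3. The cycle 5-2-6-1-0-5 has odd length 5, so it cannot be 2-colored; at least 3 colors are needed.
A valid assignment using 3 colors: 0=a, 1=c, 2=a, 3=a, 4=b, 5=b, 6=b.
That is already a proper 3-coloring.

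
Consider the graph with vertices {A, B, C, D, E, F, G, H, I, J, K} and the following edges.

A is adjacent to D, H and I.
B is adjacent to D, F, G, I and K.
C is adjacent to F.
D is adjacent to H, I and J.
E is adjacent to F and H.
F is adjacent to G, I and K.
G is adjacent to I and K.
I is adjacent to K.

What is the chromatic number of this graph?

B, F, G, I, K are pairwise adjacent (a clique of size 5), so at least 5 colors are needed.
One proper 5-coloring: A=3, B=3, C=1, D=2, E=3, F=2, G=4, H=1, I=1, J=1, K=5. No two adjacent vertices share a color.

5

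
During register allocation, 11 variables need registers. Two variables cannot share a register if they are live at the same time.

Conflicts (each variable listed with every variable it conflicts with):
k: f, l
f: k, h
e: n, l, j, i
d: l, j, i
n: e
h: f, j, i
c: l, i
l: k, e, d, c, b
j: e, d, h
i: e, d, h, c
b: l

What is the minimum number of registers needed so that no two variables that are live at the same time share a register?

h and j conflict, so at least 2 registers are needed.
2 registers suffice: k=2, f=1, e=2, d=2, n=1, h=2, c=2, l=1, j=1, i=1, b=2. No two conflicting variables share a register.

2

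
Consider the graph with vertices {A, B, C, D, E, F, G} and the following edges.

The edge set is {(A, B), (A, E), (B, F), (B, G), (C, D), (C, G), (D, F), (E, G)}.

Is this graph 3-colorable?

Yes

The chromatic number is 3. The cycle F-D-C-G-B-F has odd length 5, so it cannot be 2-colored; at least 3 colors are needed.
One proper 3-coloring: A=1, B=2, C=2, D=1, E=2, F=3, G=1.
That is already a proper 3-coloring.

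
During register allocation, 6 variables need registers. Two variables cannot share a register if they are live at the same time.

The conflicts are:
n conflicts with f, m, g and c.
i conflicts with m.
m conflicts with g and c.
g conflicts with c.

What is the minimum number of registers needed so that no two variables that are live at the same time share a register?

n, m, g, c are mutually in conflict, so at least 4 registers are needed.
4 registers suffice: register 1 → {f, m}; register 2 → {n, i}; register 3 → {g}; register 4 → {c}. No two conflicting variables share a register.

4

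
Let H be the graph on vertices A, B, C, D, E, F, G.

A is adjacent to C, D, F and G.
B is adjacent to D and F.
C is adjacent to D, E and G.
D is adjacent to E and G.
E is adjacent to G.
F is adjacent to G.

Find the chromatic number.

4

A, C, D, G are mutually adjacent (a clique of size 4), so at least 4 colors are needed.
4 colors suffice: color 1 → {D, F}; color 2 → {B, G}; color 3 → {A, E}; color 4 → {C}. No two adjacent vertices share a color.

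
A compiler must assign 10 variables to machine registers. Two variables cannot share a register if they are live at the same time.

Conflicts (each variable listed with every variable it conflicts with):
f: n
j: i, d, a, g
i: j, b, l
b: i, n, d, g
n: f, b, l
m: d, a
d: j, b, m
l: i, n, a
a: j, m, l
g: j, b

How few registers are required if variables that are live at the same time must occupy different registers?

2

j and a conflict, so at least 2 registers are needed.
A valid assignment using 2 registers: f=1, j=1, i=2, b=1, n=2, m=1, d=2, l=1, a=2, g=2. No two conflicting variables share a register.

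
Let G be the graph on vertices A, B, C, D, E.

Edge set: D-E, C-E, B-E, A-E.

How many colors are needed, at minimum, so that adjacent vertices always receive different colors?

2

D and E are adjacent, so at least 2 colors are needed.
A valid assignment using 2 colors: A=2, B=2, C=2, D=2, E=1. Every edge joins two different colors.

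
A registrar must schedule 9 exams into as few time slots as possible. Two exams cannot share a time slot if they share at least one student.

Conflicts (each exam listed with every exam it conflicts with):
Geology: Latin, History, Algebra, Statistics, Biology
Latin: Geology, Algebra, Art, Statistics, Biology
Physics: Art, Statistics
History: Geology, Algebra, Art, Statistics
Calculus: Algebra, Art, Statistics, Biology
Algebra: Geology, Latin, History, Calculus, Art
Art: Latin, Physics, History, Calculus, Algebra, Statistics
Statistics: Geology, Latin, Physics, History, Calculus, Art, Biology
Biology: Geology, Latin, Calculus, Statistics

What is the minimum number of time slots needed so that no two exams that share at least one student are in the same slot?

4

Geology, Latin, Statistics, Biology are mutually in conflict, so at least 4 time slots are needed.
A valid assignment using 4 time slots: Geology=2, Latin=3, Physics=3, History=3, Calculus=3, Algebra=1, Art=2, Statistics=1, Biology=4. No two conflicting exams share a time slot.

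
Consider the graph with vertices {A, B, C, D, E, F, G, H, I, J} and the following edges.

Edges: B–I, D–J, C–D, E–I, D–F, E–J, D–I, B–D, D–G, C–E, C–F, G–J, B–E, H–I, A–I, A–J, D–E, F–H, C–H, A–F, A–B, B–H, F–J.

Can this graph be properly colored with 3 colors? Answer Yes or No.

B, D, E, I form a clique, so at least 4 colors are needed.
So 3 colors are not enough.

No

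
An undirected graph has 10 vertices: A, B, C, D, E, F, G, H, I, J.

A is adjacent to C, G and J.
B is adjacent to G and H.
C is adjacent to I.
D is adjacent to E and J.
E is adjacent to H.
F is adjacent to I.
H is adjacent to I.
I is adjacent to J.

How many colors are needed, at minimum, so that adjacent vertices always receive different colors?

The cycle I-H-E-D-J-I has odd length 5, so it cannot be 2-colored; at least 3 colors are needed.
3 colors suffice: color red → {A, B, E, I}; color blue → {C, F, G, H, J}; color green → {D}. No two adjacent vertices share a color.

3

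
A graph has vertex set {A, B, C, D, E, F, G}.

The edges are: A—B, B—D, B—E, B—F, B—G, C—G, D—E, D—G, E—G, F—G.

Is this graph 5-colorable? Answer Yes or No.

The chromatic number is 4. B, D, E, G are pairwise adjacent (a clique of size 4), so at least 4 colors are needed.
A valid assignment using 4 colors: A=blue, B=red, C=red, D=green, E=yellow, F=green, G=blue.
Since 5 ≥ 4, a proper 5-coloring certainly exists.

Yes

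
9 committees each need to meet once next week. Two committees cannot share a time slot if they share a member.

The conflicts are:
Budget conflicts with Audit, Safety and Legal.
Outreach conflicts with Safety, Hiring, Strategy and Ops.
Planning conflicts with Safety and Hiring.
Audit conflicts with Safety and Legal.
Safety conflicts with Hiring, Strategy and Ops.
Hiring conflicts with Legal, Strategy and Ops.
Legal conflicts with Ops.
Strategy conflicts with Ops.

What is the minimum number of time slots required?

Outreach, Safety, Hiring, Strategy, Ops are mutually in conflict, so at least 5 time slots are needed.
5 time slots suffice: time slot 1 → {Safety, Legal}; time slot 2 → {Budget, Hiring}; time slot 3 → {Planning, Audit, Ops}; time slot 4 → {Strategy}; time slot 5 → {Outreach}. No two conflicting committees share a time slot.

5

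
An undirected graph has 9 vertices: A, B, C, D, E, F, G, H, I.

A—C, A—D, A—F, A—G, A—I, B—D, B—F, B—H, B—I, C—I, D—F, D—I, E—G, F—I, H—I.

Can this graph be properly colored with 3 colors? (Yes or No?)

B, D, F, I are pairwise adjacent (a clique of size 4), so at least 4 colors are needed.
So 3 colors are not enough.

No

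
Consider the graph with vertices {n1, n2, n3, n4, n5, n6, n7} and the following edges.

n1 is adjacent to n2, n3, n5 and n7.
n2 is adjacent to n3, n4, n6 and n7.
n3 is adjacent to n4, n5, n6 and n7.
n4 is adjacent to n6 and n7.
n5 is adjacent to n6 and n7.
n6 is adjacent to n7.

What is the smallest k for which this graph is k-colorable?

n2, n3, n4, n6, n7 form a clique, so at least 5 colors are needed.
5 colors suffice: color red → {n7}; color blue → {n3}; color green → {n1, n6}; color yellow → {n2, n5}; color purple → {n4}. No two adjacent vertices share a color.

5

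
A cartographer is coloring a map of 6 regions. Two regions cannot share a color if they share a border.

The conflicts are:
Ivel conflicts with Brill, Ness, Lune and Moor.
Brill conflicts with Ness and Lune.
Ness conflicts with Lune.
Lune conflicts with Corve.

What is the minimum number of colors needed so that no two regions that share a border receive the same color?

4

Ivel, Brill, Ness, Lune pairwise conflict, so at least 4 colors are needed.
4 colors suffice: color 1 → {Ivel, Corve}; color 2 → {Lune, Moor}; color 3 → {Brill}; color 4 → {Ness}. Every pair that conflicts lands in different colors.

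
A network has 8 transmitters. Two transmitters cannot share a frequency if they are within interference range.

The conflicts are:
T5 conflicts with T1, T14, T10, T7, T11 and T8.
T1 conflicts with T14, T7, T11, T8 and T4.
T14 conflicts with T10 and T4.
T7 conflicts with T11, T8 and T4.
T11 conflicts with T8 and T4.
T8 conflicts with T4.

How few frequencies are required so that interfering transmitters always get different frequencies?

T1, T7, T11, T8, T4 pairwise conflict, so at least 5 frequencies are needed.
A valid assignment using 5 frequencies: T5=1, T1=2, T14=3, T10=2, T7=5, T11=4, T8=3, T4=1. Every pair that conflicts lands in different frequencies.

5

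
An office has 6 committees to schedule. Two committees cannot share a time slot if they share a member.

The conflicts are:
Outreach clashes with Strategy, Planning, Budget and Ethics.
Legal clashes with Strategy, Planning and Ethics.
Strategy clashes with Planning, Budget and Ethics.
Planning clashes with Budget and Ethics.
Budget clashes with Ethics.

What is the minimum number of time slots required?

Outreach, Strategy, Planning, Budget, Ethics are mutually in conflict, so at least 5 time slots are needed.
5 time slots suffice: time slot 1 → {Planning}; time slot 2 → {Ethics}; time slot 3 → {Strategy}; time slot 4 → {Outreach, Legal}; time slot 5 → {Budget}. Each listed conflict is separated.

5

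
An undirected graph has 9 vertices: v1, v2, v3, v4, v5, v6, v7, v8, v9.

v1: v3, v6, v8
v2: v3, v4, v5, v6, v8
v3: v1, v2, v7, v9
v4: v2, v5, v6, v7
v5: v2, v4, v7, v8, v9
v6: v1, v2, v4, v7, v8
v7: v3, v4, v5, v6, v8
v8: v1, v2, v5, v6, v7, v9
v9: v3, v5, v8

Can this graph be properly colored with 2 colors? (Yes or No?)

No

v6, v7, v8 form a triangle, so at least 3 colors are needed.
So 2 colors are not enough.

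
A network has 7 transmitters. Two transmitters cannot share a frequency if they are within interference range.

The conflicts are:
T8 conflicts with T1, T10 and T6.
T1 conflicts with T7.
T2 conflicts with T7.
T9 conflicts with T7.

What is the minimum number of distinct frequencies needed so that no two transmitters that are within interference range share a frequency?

T2 and T7 conflict, so at least 2 frequencies are needed.
2 frequencies suffice: frequency 1 → {T8, T7}; frequency 2 → {T1, T10, T6, T2, T9}. No two conflicting transmitters share a frequency.

2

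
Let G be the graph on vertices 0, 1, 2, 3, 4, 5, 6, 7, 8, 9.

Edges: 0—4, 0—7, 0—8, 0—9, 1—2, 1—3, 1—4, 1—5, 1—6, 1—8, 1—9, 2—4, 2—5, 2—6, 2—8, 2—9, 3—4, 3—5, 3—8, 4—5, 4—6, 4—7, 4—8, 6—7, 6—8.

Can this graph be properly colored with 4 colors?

No

1, 2, 4, 6, 8 are mutually adjacent (a clique of size 5), so at least 5 colors are needed.
So 4 colors are not enough.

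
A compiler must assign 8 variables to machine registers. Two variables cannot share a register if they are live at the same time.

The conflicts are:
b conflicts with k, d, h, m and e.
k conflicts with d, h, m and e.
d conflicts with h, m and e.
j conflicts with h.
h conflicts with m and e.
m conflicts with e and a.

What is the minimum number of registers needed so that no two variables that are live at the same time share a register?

6

b, k, d, h, m, e are mutually in conflict, so at least 6 registers are needed.
6 registers suffice: register 1 → {j, m}; register 2 → {h, a}; register 3 → {e}; register 4 → {d}; register 5 → {k}; register 6 → {b}. Each listed conflict is separated.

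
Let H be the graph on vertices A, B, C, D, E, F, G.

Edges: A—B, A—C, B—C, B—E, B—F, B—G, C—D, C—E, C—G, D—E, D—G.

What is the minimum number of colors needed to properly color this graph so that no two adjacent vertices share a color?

C, D, G are pairwise adjacent, so at least 3 colors are needed.
3 colors suffice: A=3, B=2, C=1, D=2, E=3, F=1, G=3. Every edge joins two different colors.

3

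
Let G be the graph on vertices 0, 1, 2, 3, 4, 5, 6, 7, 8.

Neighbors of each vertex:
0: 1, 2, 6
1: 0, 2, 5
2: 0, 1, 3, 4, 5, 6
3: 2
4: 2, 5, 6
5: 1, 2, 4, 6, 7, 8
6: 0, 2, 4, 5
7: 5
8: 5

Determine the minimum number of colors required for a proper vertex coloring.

2, 4, 5, 6 form a clique, so at least 4 colors are needed.
4 colors suffice: color red → {0, 3, 5}; color blue → {2, 7, 8}; color green → {1, 6}; color yellow → {4}. No two adjacent vertices share a color.

4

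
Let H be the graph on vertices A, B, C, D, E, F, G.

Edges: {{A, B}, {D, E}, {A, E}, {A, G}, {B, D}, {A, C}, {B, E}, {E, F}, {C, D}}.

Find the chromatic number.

B, D, E form a triangle, so at least 3 colors are needed.
3 colors suffice: color 1 → {C, E, G}; color 2 → {A, D, F}; color 3 → {B}. No two adjacent vertices share a color.

3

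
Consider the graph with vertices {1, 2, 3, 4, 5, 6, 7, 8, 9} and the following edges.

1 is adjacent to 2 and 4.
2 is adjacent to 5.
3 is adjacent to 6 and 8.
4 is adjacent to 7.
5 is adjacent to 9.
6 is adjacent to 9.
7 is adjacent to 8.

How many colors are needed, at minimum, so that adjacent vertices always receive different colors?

The cycle 1-4-7-8-3-6-9-5-2-1 has odd length 9, so it cannot be 2-colored; at least 3 colors are needed.
A valid assignment using 3 colors: 1=blue, 2=red, 3=red, 4=red, 5=blue, 6=blue, 7=blue, 8=green, 9=red. Every edge joins two different colors.

3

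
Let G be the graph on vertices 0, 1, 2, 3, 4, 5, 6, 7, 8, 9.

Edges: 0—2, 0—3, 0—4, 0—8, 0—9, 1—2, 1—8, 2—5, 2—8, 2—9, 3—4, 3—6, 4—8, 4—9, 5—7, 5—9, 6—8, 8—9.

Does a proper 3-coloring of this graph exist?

No

0, 4, 8, 9 are pairwise adjacent (a clique of size 4), so at least 4 colors are needed.
So 3 colors are not enough.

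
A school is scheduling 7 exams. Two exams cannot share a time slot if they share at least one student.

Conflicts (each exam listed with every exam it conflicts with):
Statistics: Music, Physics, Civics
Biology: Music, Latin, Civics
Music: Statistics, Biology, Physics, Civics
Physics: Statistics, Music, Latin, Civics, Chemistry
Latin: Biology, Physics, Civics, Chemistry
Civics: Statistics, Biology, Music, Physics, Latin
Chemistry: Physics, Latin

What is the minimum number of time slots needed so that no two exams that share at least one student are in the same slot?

4

Statistics, Music, Physics, Civics all conflict with each other, so at least 4 time slots are needed.
4 time slots suffice: time slot 1 → {Biology, Physics}; time slot 2 → {Civics, Chemistry}; time slot 3 → {Music, Latin}; time slot 4 → {Statistics}. Each listed conflict is separated.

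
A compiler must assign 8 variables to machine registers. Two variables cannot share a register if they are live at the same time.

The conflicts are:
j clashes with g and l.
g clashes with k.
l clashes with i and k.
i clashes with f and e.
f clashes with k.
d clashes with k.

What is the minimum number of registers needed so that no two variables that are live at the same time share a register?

2

g and k conflict, so at least 2 registers are needed.
A valid assignment using 2 registers: j=1, g=2, l=2, i=1, f=2, e=2, d=2, k=1. Each listed conflict is separated.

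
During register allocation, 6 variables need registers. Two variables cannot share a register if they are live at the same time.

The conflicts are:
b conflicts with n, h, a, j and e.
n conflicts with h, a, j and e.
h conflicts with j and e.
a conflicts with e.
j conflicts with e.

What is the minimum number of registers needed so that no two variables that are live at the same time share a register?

5

b, n, h, j, e all conflict with each other, so at least 5 registers are needed.
5 registers suffice: register 1 → {n}; register 2 → {e}; register 3 → {b}; register 4 → {h, a}; register 5 → {j}. No two conflicting variables share a register.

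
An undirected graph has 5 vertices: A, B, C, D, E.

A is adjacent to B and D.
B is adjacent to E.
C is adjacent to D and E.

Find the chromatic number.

The cycle A-D-C-E-B-A has odd length 5, so it cannot be 2-colored; at least 3 colors are needed.
One proper 3-coloring: A=2, B=1, C=1, D=3, E=2. Each edge has distinct colors on its endpoints.

3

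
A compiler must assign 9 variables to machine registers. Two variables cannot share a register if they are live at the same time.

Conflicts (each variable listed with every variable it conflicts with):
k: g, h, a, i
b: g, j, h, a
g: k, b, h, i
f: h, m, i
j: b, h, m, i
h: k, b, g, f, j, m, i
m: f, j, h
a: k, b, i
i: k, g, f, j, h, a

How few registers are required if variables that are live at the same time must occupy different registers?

4

k, g, h, i pairwise conflict, so at least 4 registers are needed.
4 registers suffice: register 1 → {h, a}; register 2 → {b, m, i}; register 3 → {g, f, j}; register 4 → {k}. Each listed conflict is separated.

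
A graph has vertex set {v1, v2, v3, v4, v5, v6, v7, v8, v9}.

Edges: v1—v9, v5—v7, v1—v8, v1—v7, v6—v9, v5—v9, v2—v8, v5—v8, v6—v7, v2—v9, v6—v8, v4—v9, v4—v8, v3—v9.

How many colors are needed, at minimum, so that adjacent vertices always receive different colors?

v4 and v9 are adjacent, so at least 2 colors are needed.
2 colors suffice: color R → {v7, v8, v9}; color B → {v1, v2, v3, v4, v5, v6}. Each edge has distinct colors on its endpoints.

2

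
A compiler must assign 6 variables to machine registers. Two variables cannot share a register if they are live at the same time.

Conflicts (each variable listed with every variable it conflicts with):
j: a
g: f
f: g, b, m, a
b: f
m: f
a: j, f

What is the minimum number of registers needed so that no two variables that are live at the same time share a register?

2

j and a conflict, so at least 2 registers are needed.
Using 2 registers: j=1, g=2, f=1, b=2, m=2, a=2. No two conflicting variables share a register.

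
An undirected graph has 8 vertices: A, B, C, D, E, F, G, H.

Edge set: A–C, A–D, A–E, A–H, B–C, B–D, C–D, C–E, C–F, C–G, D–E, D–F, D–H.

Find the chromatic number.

A, C, D, E are mutually adjacent (a clique of size 4), so at least 4 colors are needed.
One proper 4-coloring: A=3, B=3, C=2, D=1, E=4, F=3, G=1, H=2. Every edge joins two different colors.

4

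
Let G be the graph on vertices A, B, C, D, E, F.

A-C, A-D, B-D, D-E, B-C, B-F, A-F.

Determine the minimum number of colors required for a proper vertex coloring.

2

B and C are adjacent, so at least 2 colors are needed.
A valid assignment using 2 colors: A=1, B=1, C=2, D=2, E=1, F=2. Every edge joins two different colors.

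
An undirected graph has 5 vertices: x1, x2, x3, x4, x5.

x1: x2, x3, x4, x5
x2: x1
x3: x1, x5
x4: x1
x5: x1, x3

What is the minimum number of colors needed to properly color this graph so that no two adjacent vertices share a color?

x1, x3, x5 are mutually adjacent, so at least 3 colors are needed.
3 colors suffice: color 1 → {x1}; color 2 → {x2, x3, x4}; color 3 → {x5}. Each edge has distinct colors on its endpoints.

3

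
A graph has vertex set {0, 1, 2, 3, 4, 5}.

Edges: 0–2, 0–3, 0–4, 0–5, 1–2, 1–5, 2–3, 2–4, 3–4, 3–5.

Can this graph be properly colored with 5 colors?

Yes

The chromatic number is 4. 0, 2, 3, 4 are pairwise adjacent (a clique of size 4), so at least 4 colors are needed.
4 colors suffice: color a → {2, 5}; color b → {0, 1}; color c → {3}; color d → {4}.
Since 5 ≥ 4, a proper 5-coloring certainly exists.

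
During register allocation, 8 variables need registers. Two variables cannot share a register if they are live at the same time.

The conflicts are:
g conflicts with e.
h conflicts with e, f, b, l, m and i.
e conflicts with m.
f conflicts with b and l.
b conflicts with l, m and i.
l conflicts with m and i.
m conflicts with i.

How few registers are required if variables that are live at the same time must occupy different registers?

h, b, l, m, i pairwise conflict, so at least 5 registers are needed.
5 registers suffice: register 1 → {g, h}; register 2 → {e, l}; register 3 → {f, m}; register 4 → {b}; register 5 → {i}. No two conflicting variables share a register.

5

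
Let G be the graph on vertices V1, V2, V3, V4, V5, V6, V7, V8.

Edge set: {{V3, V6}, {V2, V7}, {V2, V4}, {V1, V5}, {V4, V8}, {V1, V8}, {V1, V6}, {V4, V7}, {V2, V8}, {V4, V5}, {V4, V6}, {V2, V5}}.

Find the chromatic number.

3

V2, V4, V8 are pairwise adjacent, so at least 3 colors are needed.
One proper 3-coloring: V1=1, V2=2, V3=1, V4=1, V5=3, V6=2, V7=3, V8=3. Every edge joins two different colors.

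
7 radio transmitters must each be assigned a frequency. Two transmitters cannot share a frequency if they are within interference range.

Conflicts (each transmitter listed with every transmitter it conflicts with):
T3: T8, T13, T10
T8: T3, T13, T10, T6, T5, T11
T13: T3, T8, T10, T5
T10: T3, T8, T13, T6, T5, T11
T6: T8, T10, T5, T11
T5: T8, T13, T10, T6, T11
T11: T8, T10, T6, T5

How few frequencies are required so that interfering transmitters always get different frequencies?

5

T8, T10, T6, T5, T11 pairwise conflict, so at least 5 frequencies are needed.
5 frequencies suffice: frequency 1 → {T10}; frequency 2 → {T8}; frequency 3 → {T3, T5}; frequency 4 → {T13, T11}; frequency 5 → {T6}. No two conflicting transmitters share a frequency.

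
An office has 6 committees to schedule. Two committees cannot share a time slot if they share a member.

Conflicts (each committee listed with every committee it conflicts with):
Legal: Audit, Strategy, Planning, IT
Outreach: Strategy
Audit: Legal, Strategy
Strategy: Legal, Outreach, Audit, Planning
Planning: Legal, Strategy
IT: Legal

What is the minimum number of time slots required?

3

Legal, Strategy, Planning all conflict with each other, so at least 3 time slots are needed.
Using 3 time slots: Legal=2, Outreach=2, Audit=3, Strategy=1, Planning=3, IT=1. No two conflicting committees share a time slot.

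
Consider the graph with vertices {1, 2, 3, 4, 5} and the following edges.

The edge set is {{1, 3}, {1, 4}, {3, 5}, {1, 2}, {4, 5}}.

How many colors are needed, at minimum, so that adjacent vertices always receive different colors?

3 and 5 are adjacent, so at least 2 colors are needed.
One proper 2-coloring: 1=red, 2=blue, 3=blue, 4=blue, 5=red. Each edge has distinct colors on its endpoints.

2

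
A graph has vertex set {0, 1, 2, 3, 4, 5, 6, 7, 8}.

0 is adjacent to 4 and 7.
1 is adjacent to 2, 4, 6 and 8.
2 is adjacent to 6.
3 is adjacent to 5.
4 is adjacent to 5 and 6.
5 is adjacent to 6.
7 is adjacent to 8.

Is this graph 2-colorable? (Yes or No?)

No

4, 5, 6 form a triangle, so at least 3 colors are needed.
So 2 colors are not enough.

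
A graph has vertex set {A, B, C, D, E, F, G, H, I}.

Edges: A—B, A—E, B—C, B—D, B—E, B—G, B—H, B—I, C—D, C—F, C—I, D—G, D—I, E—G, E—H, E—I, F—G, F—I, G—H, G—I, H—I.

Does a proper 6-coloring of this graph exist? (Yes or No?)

The chromatic number is 5. B, E, G, H, I are mutually adjacent (a clique of size 5), so at least 5 colors are needed.
One proper 5-coloring: A=blue, B=red, C=green, D=yellow, E=yellow, F=red, G=green, H=purple, I=blue.
Since 6 ≥ 5, a proper 6-coloring certainly exists.

Yes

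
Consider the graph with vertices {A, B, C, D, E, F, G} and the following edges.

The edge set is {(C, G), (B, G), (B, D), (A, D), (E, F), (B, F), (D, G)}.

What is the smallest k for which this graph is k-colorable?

B, D, G form a triangle, so at least 3 colors are needed.
3 colors suffice: A=1, B=2, C=2, D=3, E=2, F=1, G=1. Each edge has distinct colors on its endpoints.

3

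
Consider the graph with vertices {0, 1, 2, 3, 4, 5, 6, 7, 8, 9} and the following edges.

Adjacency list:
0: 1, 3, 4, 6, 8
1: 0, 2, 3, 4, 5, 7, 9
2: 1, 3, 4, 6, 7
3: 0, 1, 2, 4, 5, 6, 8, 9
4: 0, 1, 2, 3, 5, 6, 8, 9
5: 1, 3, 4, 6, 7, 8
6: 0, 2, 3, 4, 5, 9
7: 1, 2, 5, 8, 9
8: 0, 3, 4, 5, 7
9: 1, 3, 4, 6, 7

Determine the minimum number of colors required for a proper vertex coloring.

4

1, 3, 4, 9 form a clique, so at least 4 colors are needed.
4 colors suffice: color a → {4, 7}; color b → {3}; color c → {1, 6, 8}; color d → {0, 2, 5, 9}. Each edge has distinct colors on its endpoints.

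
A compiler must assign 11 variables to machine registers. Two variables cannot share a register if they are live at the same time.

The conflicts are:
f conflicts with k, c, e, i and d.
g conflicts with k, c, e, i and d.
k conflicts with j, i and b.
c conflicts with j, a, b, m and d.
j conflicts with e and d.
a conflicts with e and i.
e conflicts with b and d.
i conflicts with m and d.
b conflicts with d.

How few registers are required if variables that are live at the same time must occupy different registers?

3

c, b, d pairwise conflict, so at least 3 registers are needed.
3 registers suffice: f=3, g=3, k=2, c=1, j=3, a=2, e=1, i=1, b=3, m=2, d=2. No two conflicting variables share a register.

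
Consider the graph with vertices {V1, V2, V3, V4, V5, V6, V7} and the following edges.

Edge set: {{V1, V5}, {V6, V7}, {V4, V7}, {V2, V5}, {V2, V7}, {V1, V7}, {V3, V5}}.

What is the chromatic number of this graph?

V6 and V7 are adjacent, so at least 2 colors are needed.
A valid assignment using 2 colors: V1=2, V2=2, V3=2, V4=2, V5=1, V6=2, V7=1. Each edge has distinct colors on its endpoints.

2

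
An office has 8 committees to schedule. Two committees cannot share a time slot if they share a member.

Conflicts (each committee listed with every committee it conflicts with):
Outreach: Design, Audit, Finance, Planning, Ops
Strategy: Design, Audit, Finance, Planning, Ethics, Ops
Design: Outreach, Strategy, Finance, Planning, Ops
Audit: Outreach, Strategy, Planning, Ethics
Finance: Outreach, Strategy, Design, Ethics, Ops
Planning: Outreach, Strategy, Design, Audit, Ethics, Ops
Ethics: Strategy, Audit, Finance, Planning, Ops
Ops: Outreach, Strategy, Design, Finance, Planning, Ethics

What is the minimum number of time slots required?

Outreach, Design, Planning, Ops pairwise conflict, so at least 4 time slots are needed.
4 time slots suffice: time slot 1 → {Finance, Planning}; time slot 2 → {Audit, Ops}; time slot 3 → {Outreach, Strategy}; time slot 4 → {Design, Ethics}. No two conflicting committees share a time slot.

4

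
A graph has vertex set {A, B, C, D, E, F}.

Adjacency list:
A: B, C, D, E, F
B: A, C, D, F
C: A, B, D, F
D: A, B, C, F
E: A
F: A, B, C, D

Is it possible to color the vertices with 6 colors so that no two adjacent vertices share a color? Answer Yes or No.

The chromatic number is 5. A, B, C, D, F are mutually adjacent (a clique of size 5), so at least 5 colors are needed.
5 colors suffice: color 1 → {A}; color 2 → {D, E}; color 3 → {F}; color 4 → {C}; color 5 → {B}.
Since 6 ≥ 5, a proper 6-coloring certainly exists.

Yes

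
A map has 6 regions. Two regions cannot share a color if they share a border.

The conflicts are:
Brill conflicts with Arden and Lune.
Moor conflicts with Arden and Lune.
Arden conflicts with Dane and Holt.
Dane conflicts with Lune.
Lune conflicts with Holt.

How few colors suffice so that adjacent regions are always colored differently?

Arden and Dane conflict, so at least 2 colors are needed.
2 colors suffice: color 1 → {Arden, Lune}; color 2 → {Brill, Moor, Dane, Holt}. Every pair that conflicts lands in different colors.

2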